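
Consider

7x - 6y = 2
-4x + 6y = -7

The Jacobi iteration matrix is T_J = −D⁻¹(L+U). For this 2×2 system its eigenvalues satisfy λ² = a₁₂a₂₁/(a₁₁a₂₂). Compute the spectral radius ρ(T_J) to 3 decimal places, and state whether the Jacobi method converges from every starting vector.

0.756

a₁₂a₂₁/(a₁₁a₂₂) = (-6)·(-4) / ((7)·(6)) = 0.571429
ρ = √|0.571429| = √0.571429 = 0.756
ρ < 1, so Jacobi converges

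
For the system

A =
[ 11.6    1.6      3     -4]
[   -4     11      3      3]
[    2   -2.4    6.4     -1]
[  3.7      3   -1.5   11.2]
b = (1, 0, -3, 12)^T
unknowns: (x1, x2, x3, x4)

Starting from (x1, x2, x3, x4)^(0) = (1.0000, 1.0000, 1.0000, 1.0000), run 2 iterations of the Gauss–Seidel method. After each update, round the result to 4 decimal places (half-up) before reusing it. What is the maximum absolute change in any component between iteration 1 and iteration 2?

0.6511

Iteration 1:
  x1 = (1 - (1.6)·1.0000 - (3)·1.0000 - (-4)·1.0000) / (11.6) = 0.0345
  x2 = (0 - (-4)·0.0345 - (3)·1.0000 - (3)·1.0000) / (11) = -0.5329
  x3 = (-3 - (2)·0.0345 - (-2.4)·-0.5329 - (-1)·1.0000) / (6.4) = -0.5231
  x4 = (12 - (3.7)·0.0345 - (3)·-0.5329 - (-1.5)·-0.5231) / (11.2) = 1.1327
Iteration 2:
  x1 = (1 - (1.6)·-0.5329 - (3)·-0.5231 - (-4)·1.1327) / (11.6) = 0.6856
  x2 = (0 - (-4)·0.6856 - (3)·-0.5231 - (3)·1.1327) / (11) = 0.0831
  x3 = (-3 - (2)·0.6856 - (-2.4)·0.0831 - (-1)·1.1327) / (6.4) = -0.4749
  x4 = (12 - (3.7)·0.6856 - (3)·0.0831 - (-1.5)·-0.4749) / (11.2) = 0.7591
Change: (0.6511, 0.6160, 0.0482, -0.3736) → max |·| = 0.6511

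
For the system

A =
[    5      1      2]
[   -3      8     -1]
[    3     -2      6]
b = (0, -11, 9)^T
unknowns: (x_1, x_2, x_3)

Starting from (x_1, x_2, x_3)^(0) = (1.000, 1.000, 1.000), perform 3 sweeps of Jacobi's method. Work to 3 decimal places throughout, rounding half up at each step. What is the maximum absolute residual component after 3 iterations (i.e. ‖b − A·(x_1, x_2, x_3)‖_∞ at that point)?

Iteration 1:
  x_1 = (0 - (1)·1.000 - (2)·1.000) / (5) = -0.600
  x_2 = (-11 - (-3)·1.000 - (-1)·1.000) / (8) = -0.875
  x_3 = (9 - (3)·1.000 - (-2)·1.000) / (6) = 1.333
Iteration 2:
  x_1 = (0 - (1)·-0.875 - (2)·1.333) / (5) = -0.358
  x_2 = (-11 - (-3)·-0.600 - (-1)·1.333) / (8) = -1.433
  x_3 = (9 - (3)·-0.600 - (-2)·-0.875) / (6) = 1.508
Iteration 3:
  x_1 = (0 - (1)·-1.433 - (2)·1.508) / (5) = -0.317
  x_2 = (-11 - (-3)·-0.358 - (-1)·1.508) / (8) = -1.321
  x_3 = (9 - (3)·-0.358 - (-2)·-1.433) / (6) = 1.201
Residual b − A·x = (0.504, -0.182, 0.103); ∞-norm = 0.504

0.504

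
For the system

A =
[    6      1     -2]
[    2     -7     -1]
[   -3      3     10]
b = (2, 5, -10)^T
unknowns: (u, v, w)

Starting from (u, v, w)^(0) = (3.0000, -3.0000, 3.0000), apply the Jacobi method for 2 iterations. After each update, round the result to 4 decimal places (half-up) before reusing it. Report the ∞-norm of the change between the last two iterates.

1.1857

Iteration 1:
  u = (2 - (1)·-3.0000 - (-2)·3.0000) / (6) = 1.8333
  v = (5 - (2)·3.0000 - (-1)·3.0000) / (-7) = -0.2857
  w = (-10 - (-3)·3.0000 - (3)·-3.0000) / (10) = 0.8000
Iteration 2:
  u = (2 - (1)·-0.2857 - (-2)·0.8000) / (6) = 0.6476
  v = (5 - (2)·1.8333 - (-1)·0.8000) / (-7) = -0.3048
  w = (-10 - (-3)·1.8333 - (3)·-0.2857) / (10) = -0.3643
Change: (-1.1857, -0.0191, -1.1643) → max |·| = 1.1857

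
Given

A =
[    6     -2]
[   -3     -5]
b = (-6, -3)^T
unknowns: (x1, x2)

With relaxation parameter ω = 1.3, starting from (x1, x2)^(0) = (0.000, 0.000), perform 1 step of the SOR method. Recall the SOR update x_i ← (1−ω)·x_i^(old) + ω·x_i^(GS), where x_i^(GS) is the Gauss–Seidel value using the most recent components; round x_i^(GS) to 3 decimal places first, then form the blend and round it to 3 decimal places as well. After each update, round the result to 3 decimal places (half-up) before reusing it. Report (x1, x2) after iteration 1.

Iteration 1:
  x1: GS value = (-6 - (-2)·0.000) / (6) = -1.000;  x1 ← (1−ω)·0.000 + ω·-1.000 = -1.300
  x2: GS value = (-3 - (-3)·-1.300) / (-5) = 1.380;  x2 ← (1−ω)·0.000 + ω·1.380 = 1.794

(-1.300, 1.794)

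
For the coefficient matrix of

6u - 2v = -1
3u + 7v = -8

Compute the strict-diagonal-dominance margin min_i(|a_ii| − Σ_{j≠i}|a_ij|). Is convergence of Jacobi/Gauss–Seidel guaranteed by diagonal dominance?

row 1: |6| − (2) = 4
row 2: |7| − (3) = 4
minimum over rows = 4 → strictly diagonally dominant (convergence guaranteed)

4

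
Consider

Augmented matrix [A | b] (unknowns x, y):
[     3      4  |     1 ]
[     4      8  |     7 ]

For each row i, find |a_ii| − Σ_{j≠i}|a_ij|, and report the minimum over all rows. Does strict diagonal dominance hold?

row 1: |3| − (4) = -1
row 2: |8| − (4) = 4
minimum over rows = -1 → not strictly diagonally dominant

-1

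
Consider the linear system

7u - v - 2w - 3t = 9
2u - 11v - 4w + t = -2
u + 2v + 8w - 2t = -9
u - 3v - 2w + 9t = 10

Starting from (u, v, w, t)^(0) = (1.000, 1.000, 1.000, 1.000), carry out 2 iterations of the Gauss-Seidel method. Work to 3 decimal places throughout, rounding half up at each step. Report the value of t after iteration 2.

Iteration 1:
  u = (9 - (-1)·1.000 - (-2)·1.000 - (-3)·1.000) / (7) = 2.143
  v = (-2 - (2)·2.143 - (-4)·1.000 - (1)·1.000) / (-11) = 0.299
  w = (-9 - (1)·2.143 - (2)·0.299 - (-2)·1.000) / (8) = -1.218
  t = (10 - (1)·2.143 - (-3)·0.299 - (-2)·-1.218) / (9) = 0.702
Iteration 2:
  u = (9 - (-1)·0.299 - (-2)·-1.218 - (-3)·0.702) / (7) = 1.281
  v = (-2 - (2)·1.281 - (-4)·-1.218 - (1)·0.702) / (-11) = 0.921
  w = (-9 - (1)·1.281 - (2)·0.921 - (-2)·0.702) / (8) = -1.340
  t = (10 - (1)·1.281 - (-3)·0.921 - (-2)·-1.340) / (9) = 0.978

0.978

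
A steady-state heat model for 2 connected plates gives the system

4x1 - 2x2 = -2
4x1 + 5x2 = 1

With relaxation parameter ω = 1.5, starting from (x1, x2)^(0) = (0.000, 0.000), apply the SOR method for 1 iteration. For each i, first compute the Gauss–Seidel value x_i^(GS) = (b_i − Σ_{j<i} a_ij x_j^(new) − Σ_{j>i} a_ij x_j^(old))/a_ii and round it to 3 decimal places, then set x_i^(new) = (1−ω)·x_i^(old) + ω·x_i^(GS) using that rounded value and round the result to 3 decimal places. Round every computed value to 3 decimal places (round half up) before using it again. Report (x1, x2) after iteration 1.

Iteration 1:
  x1: GS value = (-2 - (-2)·0.000) / (4) = -0.500;  x1 ← (1−ω)·0.000 + ω·-0.500 = -0.750
  x2: GS value = (1 - (4)·-0.750) / (5) = 0.800;  x2 ← (1−ω)·0.000 + ω·0.800 = 1.200

(-0.750, 1.200)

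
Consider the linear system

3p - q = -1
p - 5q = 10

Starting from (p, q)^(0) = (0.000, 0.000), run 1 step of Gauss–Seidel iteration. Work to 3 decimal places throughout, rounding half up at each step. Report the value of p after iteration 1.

-0.333

Iteration 1:
  p = (-1 - (-1)·0.000) / (3) = -0.333
  q = (10 - (1)·-0.333) / (-5) = -2.067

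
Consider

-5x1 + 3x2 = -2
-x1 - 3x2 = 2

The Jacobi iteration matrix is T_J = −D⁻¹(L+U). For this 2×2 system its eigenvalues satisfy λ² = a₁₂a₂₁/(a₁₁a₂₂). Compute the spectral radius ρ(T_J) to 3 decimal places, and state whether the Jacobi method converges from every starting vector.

a₁₂a₂₁/(a₁₁a₂₂) = (3)·(-1) / ((-5)·(-3)) = -0.200000
ρ = √|-0.200000| = √0.200000 = 0.447
ρ < 1, so Jacobi converges

0.447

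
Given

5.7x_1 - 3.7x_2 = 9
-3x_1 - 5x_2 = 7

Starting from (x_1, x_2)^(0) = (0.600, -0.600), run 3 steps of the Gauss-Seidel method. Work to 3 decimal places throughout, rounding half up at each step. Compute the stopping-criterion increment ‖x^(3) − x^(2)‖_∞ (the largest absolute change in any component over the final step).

0.383

Iteration 1:
  x_1 = (9 - (-3.7)·-0.600) / (5.7) = 1.189
  x_2 = (7 - (-3)·1.189) / (-5) = -2.113
Iteration 2:
  x_1 = (9 - (-3.7)·-2.113) / (5.7) = 0.207
  x_2 = (7 - (-3)·0.207) / (-5) = -1.524
Iteration 3:
  x_1 = (9 - (-3.7)·-1.524) / (5.7) = 0.590
  x_2 = (7 - (-3)·0.590) / (-5) = -1.754
Change: (0.383, -0.230) → max |·| = 0.383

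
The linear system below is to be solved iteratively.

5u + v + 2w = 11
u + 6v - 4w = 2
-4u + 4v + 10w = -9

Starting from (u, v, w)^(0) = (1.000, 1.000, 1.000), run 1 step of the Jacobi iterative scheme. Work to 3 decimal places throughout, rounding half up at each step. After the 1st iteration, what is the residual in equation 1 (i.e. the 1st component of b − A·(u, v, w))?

3.967

Iteration 1:
  u = (11 - (1)·1.000 - (2)·1.000) / (5) = 1.600
  v = (2 - (1)·1.000 - (-4)·1.000) / (6) = 0.833
  w = (-9 - (-4)·1.000 - (4)·1.000) / (10) = -0.900
Residual b − A·x = (3.967, -8.198, 3.068)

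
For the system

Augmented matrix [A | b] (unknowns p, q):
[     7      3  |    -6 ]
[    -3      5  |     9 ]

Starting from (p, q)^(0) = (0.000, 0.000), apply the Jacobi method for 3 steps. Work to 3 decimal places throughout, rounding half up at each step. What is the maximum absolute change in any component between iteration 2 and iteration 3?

Iteration 1:
  p = (-6 - (3)·0.000) / (7) = -0.857
  q = (9 - (-3)·0.000) / (5) = 1.800
Iteration 2:
  p = (-6 - (3)·1.800) / (7) = -1.629
  q = (9 - (-3)·-0.857) / (5) = 1.286
Iteration 3:
  p = (-6 - (3)·1.286) / (7) = -1.408
  q = (9 - (-3)·-1.629) / (5) = 0.823
Change: (0.221, -0.463) → max |·| = 0.463

0.463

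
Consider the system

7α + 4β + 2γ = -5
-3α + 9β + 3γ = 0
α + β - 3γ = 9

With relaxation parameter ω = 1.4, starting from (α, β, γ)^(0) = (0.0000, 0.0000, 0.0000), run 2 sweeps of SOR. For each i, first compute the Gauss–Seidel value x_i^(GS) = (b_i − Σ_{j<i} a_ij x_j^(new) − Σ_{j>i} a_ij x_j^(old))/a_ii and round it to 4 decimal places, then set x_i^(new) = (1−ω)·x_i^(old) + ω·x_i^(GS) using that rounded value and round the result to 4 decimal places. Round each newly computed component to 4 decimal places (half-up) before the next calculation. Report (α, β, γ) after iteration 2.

(1.7271, 3.2721, 0.0868)

Iteration 1:
  α: GS value = (-5 - (4)·0.0000 - (2)·0.0000) / (7) = -0.7143;  α ← (1−ω)·0.0000 + ω·-0.7143 = -1.0000
  β: GS value = (0 - (-3)·-1.0000 - (3)·0.0000) / (9) = -0.3333;  β ← (1−ω)·0.0000 + ω·-0.3333 = -0.4666
  γ: GS value = (9 - (1)·-1.0000 - (1)·-0.4666) / (-3) = -3.4889;  γ ← (1−ω)·0.0000 + ω·-3.4889 = -4.8845
Iteration 2:
  α: GS value = (-5 - (4)·-0.4666 - (2)·-4.8845) / (7) = 0.9479;  α ← (1−ω)·-1.0000 + ω·0.9479 = 1.7271
  β: GS value = (0 - (-3)·1.7271 - (3)·-4.8845) / (9) = 2.2039;  β ← (1−ω)·-0.4666 + ω·2.2039 = 3.2721
  γ: GS value = (9 - (1)·1.7271 - (1)·3.2721) / (-3) = -1.3336;  γ ← (1−ω)·-4.8845 + ω·-1.3336 = 0.0868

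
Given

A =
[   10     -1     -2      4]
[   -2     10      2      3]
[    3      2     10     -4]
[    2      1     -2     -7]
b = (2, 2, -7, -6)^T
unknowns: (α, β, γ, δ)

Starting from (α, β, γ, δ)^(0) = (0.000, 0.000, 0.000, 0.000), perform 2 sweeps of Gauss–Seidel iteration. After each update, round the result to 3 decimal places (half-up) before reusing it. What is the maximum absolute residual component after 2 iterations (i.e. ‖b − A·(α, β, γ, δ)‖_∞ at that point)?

Iteration 1:
  α = (2 - (-1)·0.000 - (-2)·0.000 - (4)·0.000) / (10) = 0.200
  β = (2 - (-2)·0.200 - (2)·0.000 - (3)·0.000) / (10) = 0.240
  γ = (-7 - (3)·0.200 - (2)·0.240 - (-4)·0.000) / (10) = -0.808
  δ = (-6 - (2)·0.200 - (1)·0.240 - (-2)·-0.808) / (-7) = 1.179
Iteration 2:
  α = (2 - (-1)·0.240 - (-2)·-0.808 - (4)·1.179) / (10) = -0.409
  β = (2 - (-2)·-0.409 - (2)·-0.808 - (3)·1.179) / (10) = -0.074
  γ = (-7 - (3)·-0.409 - (2)·-0.074 - (-4)·1.179) / (10) = -0.091
  δ = (-6 - (2)·-0.409 - (1)·-0.074 - (-2)·-0.091) / (-7) = 0.756
Residual b − A·x = (2.810, -0.164, -1.691, 0.002); ∞-norm = 2.810

2.810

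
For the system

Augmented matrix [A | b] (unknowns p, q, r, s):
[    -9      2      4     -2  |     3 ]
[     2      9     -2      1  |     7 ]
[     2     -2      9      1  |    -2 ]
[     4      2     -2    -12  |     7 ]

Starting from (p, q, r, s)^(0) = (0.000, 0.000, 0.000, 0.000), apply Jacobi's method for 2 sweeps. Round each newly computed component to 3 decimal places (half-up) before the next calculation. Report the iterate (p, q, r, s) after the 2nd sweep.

Iteration 1:
  p = (3 - (2)·0.000 - (4)·0.000 - (-2)·0.000) / (-9) = -0.333
  q = (7 - (2)·0.000 - (-2)·0.000 - (1)·0.000) / (9) = 0.778
  r = (-2 - (2)·0.000 - (-2)·0.000 - (1)·0.000) / (9) = -0.222
  s = (7 - (4)·0.000 - (2)·0.000 - (-2)·0.000) / (-12) = -0.583
Iteration 2:
  p = (3 - (2)·0.778 - (4)·-0.222 - (-2)·-0.583) / (-9) = -0.130
  q = (7 - (2)·-0.333 - (-2)·-0.222 - (1)·-0.583) / (9) = 0.867
  r = (-2 - (2)·-0.333 - (-2)·0.778 - (1)·-0.583) / (9) = 0.089
  s = (7 - (4)·-0.333 - (2)·0.778 - (-2)·-0.222) / (-12) = -0.528

(-0.130, 0.867, 0.089, -0.528)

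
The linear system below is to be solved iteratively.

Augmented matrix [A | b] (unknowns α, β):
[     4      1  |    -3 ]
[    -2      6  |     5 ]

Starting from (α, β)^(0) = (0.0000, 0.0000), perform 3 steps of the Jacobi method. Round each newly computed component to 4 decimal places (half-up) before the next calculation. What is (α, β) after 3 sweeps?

Iteration 1:
  α = (-3 - (1)·0.0000) / (4) = -0.7500
  β = (5 - (-2)·0.0000) / (6) = 0.8333
Iteration 2:
  α = (-3 - (1)·0.8333) / (4) = -0.9583
  β = (5 - (-2)·-0.7500) / (6) = 0.5833
Iteration 3:
  α = (-3 - (1)·0.5833) / (4) = -0.8958
  β = (5 - (-2)·-0.9583) / (6) = 0.5139

(-0.8958, 0.5139)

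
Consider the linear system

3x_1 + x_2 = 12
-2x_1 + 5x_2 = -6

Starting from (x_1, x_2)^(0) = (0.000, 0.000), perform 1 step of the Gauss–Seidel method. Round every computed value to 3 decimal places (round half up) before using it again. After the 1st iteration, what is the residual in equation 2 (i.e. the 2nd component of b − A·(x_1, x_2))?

Iteration 1:
  x_1 = (12 - (1)·0.000) / (3) = 4.000
  x_2 = (-6 - (-2)·4.000) / (5) = 0.400
Residual b − A·x = (-0.400, 0.000)

0.000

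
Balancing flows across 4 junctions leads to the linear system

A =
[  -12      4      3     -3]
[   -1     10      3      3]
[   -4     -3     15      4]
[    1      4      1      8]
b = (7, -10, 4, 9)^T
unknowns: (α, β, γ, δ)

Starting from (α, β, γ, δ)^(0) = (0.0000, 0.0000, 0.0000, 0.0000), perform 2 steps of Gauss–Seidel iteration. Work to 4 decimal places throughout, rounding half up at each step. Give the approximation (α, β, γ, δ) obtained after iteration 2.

Iteration 1:
  α = (7 - (4)·0.0000 - (3)·0.0000 - (-3)·0.0000) / (-12) = -0.5833
  β = (-10 - (-1)·-0.5833 - (3)·0.0000 - (3)·0.0000) / (10) = -1.0583
  γ = (4 - (-4)·-0.5833 - (-3)·-1.0583 - (4)·0.0000) / (15) = -0.1005
  δ = (9 - (1)·-0.5833 - (4)·-1.0583 - (1)·-0.1005) / (8) = 1.7396
Iteration 2:
  α = (7 - (4)·-1.0583 - (3)·-0.1005 - (-3)·1.7396) / (-12) = -1.3961
  β = (-10 - (-1)·-1.3961 - (3)·-0.1005 - (3)·1.7396) / (10) = -1.6313
  γ = (4 - (-4)·-1.3961 - (-3)·-1.6313 - (4)·1.7396) / (15) = -0.8958
  δ = (9 - (1)·-1.3961 - (4)·-1.6313 - (1)·-0.8958) / (8) = 2.2271

(-1.3961, -1.6313, -0.8958, 2.2271)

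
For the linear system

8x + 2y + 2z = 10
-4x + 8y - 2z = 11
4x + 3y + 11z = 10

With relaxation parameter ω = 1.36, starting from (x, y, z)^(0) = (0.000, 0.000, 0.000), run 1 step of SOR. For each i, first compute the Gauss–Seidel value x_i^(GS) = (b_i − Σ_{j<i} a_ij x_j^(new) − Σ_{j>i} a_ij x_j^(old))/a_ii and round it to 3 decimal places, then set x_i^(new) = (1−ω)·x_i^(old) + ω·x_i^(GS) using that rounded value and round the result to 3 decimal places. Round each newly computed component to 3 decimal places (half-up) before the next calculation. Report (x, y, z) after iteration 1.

(1.700, 3.026, -0.726)

Iteration 1:
  x: GS value = (10 - (2)·0.000 - (2)·0.000) / (8) = 1.250;  x ← (1−ω)·0.000 + ω·1.250 = 1.700
  y: GS value = (11 - (-4)·1.700 - (-2)·0.000) / (8) = 2.225;  y ← (1−ω)·0.000 + ω·2.225 = 3.026
  z: GS value = (10 - (4)·1.700 - (3)·3.026) / (11) = -0.534;  z ← (1−ω)·0.000 + ω·-0.534 = -0.726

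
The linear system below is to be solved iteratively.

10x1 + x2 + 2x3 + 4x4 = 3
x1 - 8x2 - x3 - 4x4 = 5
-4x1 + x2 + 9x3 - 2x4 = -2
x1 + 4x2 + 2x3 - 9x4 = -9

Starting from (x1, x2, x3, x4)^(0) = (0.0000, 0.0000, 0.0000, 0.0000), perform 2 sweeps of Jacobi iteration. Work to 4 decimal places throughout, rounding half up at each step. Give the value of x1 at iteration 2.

0.0069

Iteration 1:
  x1 = (3 - (1)·0.0000 - (2)·0.0000 - (4)·0.0000) / (10) = 0.3000
  x2 = (5 - (1)·0.0000 - (-1)·0.0000 - (-4)·0.0000) / (-8) = -0.6250
  x3 = (-2 - (-4)·0.0000 - (1)·0.0000 - (-2)·0.0000) / (9) = -0.2222
  x4 = (-9 - (1)·0.0000 - (4)·0.0000 - (2)·0.0000) / (-9) = 1.0000
Iteration 2:
  x1 = (3 - (1)·-0.6250 - (2)·-0.2222 - (4)·1.0000) / (10) = 0.0069
  x2 = (5 - (1)·0.3000 - (-1)·-0.2222 - (-4)·1.0000) / (-8) = -1.0597
  x3 = (-2 - (-4)·0.3000 - (1)·-0.6250 - (-2)·1.0000) / (9) = 0.2028
  x4 = (-9 - (1)·0.3000 - (4)·-0.6250 - (2)·-0.2222) / (-9) = 0.7062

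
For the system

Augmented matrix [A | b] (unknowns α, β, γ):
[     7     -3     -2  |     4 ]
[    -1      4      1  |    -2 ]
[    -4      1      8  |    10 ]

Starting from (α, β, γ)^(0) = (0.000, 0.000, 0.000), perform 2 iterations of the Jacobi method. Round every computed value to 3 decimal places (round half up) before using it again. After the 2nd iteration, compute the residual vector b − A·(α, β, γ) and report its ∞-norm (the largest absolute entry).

Iteration 1:
  α = (4 - (-3)·0.000 - (-2)·0.000) / (7) = 0.571
  β = (-2 - (-1)·0.000 - (1)·0.000) / (4) = -0.500
  γ = (10 - (-4)·0.000 - (1)·0.000) / (8) = 1.250
Iteration 2:
  α = (4 - (-3)·-0.500 - (-2)·1.250) / (7) = 0.714
  β = (-2 - (-1)·0.571 - (1)·1.250) / (4) = -0.670
  γ = (10 - (-4)·0.571 - (1)·-0.500) / (8) = 1.598
Residual b − A·x = (0.188, -0.204, 0.742); ∞-norm = 0.742

0.742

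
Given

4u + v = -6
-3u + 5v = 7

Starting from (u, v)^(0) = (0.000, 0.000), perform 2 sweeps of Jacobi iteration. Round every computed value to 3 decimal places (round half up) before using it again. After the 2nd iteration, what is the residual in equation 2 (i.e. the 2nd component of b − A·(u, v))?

-1.050

Iteration 1:
  u = (-6 - (1)·0.000) / (4) = -1.500
  v = (7 - (-3)·0.000) / (5) = 1.400
Iteration 2:
  u = (-6 - (1)·1.400) / (4) = -1.850
  v = (7 - (-3)·-1.500) / (5) = 0.500
Residual b − A·x = (0.900, -1.050)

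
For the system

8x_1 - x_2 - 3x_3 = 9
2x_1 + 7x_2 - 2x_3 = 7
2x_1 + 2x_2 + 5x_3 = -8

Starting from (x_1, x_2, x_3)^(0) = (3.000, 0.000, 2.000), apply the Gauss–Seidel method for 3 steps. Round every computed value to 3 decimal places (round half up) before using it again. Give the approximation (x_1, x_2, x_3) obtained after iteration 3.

Iteration 1:
  x_1 = (9 - (-1)·0.000 - (-3)·2.000) / (8) = 1.875
  x_2 = (7 - (2)·1.875 - (-2)·2.000) / (7) = 1.036
  x_3 = (-8 - (2)·1.875 - (2)·1.036) / (5) = -2.764
Iteration 2:
  x_1 = (9 - (-1)·1.036 - (-3)·-2.764) / (8) = 0.218
  x_2 = (7 - (2)·0.218 - (-2)·-2.764) / (7) = 0.148
  x_3 = (-8 - (2)·0.218 - (2)·0.148) / (5) = -1.746
Iteration 3:
  x_1 = (9 - (-1)·0.148 - (-3)·-1.746) / (8) = 0.489
  x_2 = (7 - (2)·0.489 - (-2)·-1.746) / (7) = 0.361
  x_3 = (-8 - (2)·0.489 - (2)·0.361) / (5) = -1.940

(0.489, 0.361, -1.940)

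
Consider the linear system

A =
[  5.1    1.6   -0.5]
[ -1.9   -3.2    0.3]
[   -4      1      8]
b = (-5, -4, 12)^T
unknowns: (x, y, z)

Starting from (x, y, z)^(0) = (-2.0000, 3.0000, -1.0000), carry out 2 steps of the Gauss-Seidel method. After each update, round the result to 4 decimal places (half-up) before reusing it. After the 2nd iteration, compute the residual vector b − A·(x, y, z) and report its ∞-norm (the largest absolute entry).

Iteration 1:
  x = (-5 - (1.6)·3.0000 - (-0.5)·-1.0000) / (5.1) = -2.0196
  y = (-4 - (-1.9)·-2.0196 - (0.3)·-1.0000) / (-3.2) = 2.3554
  z = (12 - (-4)·-2.0196 - (1)·2.3554) / (8) = 0.1958
Iteration 2:
  x = (-5 - (1.6)·2.3554 - (-0.5)·0.1958) / (5.1) = -1.7001
  y = (-4 - (-1.9)·-1.7001 - (0.3)·0.1958) / (-3.2) = 2.2778
  z = (12 - (-4)·-1.7001 - (1)·2.2778) / (8) = 0.3652
Residual b − A·x = (0.2086, -0.0508, 0.0002); ∞-norm = 0.2086

0.2086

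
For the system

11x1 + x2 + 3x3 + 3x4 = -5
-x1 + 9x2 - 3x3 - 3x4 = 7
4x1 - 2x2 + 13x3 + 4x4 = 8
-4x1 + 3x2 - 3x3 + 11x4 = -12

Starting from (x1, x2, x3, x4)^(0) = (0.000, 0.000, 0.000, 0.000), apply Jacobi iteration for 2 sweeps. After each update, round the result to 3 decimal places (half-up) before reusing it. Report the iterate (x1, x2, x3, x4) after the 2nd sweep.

Iteration 1:
  x1 = (-5 - (1)·0.000 - (3)·0.000 - (3)·0.000) / (11) = -0.455
  x2 = (7 - (-1)·0.000 - (-3)·0.000 - (-3)·0.000) / (9) = 0.778
  x3 = (8 - (4)·0.000 - (-2)·0.000 - (4)·0.000) / (13) = 0.615
  x4 = (-12 - (-4)·0.000 - (3)·0.000 - (-3)·0.000) / (11) = -1.091
Iteration 2:
  x1 = (-5 - (1)·0.778 - (3)·0.615 - (3)·-1.091) / (11) = -0.395
  x2 = (7 - (-1)·-0.455 - (-3)·0.615 - (-3)·-1.091) / (9) = 0.569
  x3 = (8 - (4)·-0.455 - (-2)·0.778 - (4)·-1.091) / (13) = 1.211
  x4 = (-12 - (-4)·-0.455 - (3)·0.778 - (-3)·0.615) / (11) = -1.301

(-0.395, 0.569, 1.211, -1.301)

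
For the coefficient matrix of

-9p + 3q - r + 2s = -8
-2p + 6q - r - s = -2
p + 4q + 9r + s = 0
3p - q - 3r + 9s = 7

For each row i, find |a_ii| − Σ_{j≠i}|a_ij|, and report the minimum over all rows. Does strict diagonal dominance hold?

row 1: |-9| − (3+1+2) = 3
row 2: |6| − (2+1+1) = 2
row 3: |9| − (1+4+1) = 3
row 4: |9| − (3+1+3) = 2
minimum over rows = 2 → strictly diagonally dominant (convergence guaranteed)

2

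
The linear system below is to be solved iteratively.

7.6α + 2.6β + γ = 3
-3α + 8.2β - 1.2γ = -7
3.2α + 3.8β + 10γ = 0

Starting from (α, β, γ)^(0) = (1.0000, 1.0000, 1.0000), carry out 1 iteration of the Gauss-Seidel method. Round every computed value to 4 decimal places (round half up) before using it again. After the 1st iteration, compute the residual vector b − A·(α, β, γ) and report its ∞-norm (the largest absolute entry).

5.2088

Iteration 1:
  α = (3 - (2.6)·1.0000 - (1)·1.0000) / (7.6) = -0.0789
  β = (-7 - (-3)·-0.0789 - (-1.2)·1.0000) / (8.2) = -0.7362
  γ = (0 - (3.2)·-0.0789 - (3.8)·-0.7362) / (10) = 0.3050
Residual b − A·x = (5.2088, -0.8339, 0.0000); ∞-norm = 5.2088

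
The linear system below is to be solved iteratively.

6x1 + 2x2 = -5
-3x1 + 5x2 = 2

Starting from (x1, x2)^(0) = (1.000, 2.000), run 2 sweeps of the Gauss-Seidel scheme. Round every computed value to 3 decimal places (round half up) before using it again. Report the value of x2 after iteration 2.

0.000

Iteration 1:
  x1 = (-5 - (2)·2.000) / (6) = -1.500
  x2 = (2 - (-3)·-1.500) / (5) = -0.500
Iteration 2:
  x1 = (-5 - (2)·-0.500) / (6) = -0.667
  x2 = (2 - (-3)·-0.667) / (5) = 0.000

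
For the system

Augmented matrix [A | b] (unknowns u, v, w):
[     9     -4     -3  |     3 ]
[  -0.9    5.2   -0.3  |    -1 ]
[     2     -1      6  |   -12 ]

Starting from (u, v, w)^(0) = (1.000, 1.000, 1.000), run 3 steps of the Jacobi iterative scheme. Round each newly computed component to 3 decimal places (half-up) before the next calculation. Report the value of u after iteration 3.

-0.510

Iteration 1:
  u = (3 - (-4)·1.000 - (-3)·1.000) / (9) = 1.111
  v = (-1 - (-0.9)·1.000 - (-0.3)·1.000) / (5.2) = 0.038
  w = (-12 - (2)·1.000 - (-1)·1.000) / (6) = -2.167
Iteration 2:
  u = (3 - (-4)·0.038 - (-3)·-2.167) / (9) = -0.372
  v = (-1 - (-0.9)·1.111 - (-0.3)·-2.167) / (5.2) = -0.125
  w = (-12 - (2)·1.111 - (-1)·0.038) / (6) = -2.364
Iteration 3:
  u = (3 - (-4)·-0.125 - (-3)·-2.364) / (9) = -0.510
  v = (-1 - (-0.9)·-0.372 - (-0.3)·-2.364) / (5.2) = -0.393
  w = (-12 - (2)·-0.372 - (-1)·-0.125) / (6) = -1.897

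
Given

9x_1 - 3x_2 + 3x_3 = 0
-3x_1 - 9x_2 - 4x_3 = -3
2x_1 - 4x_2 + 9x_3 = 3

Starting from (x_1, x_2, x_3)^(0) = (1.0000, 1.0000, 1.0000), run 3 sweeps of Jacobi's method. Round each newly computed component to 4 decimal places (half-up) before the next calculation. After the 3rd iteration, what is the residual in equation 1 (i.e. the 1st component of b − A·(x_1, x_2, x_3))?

-0.0366

Iteration 1:
  x_1 = (0 - (-3)·1.0000 - (3)·1.0000) / (9) = 0.0000
  x_2 = (-3 - (-3)·1.0000 - (-4)·1.0000) / (-9) = -0.4444
  x_3 = (3 - (2)·1.0000 - (-4)·1.0000) / (9) = 0.5556
Iteration 2:
  x_1 = (0 - (-3)·-0.4444 - (3)·0.5556) / (9) = -0.3333
  x_2 = (-3 - (-3)·0.0000 - (-4)·0.5556) / (-9) = 0.0864
  x_3 = (3 - (2)·0.0000 - (-4)·-0.4444) / (9) = 0.1358
Iteration 3:
  x_1 = (0 - (-3)·0.0864 - (3)·0.1358) / (9) = -0.0165
  x_2 = (-3 - (-3)·-0.3333 - (-4)·0.1358) / (-9) = 0.3841
  x_3 = (3 - (2)·-0.3333 - (-4)·0.0864) / (9) = 0.4458
Residual b − A·x = (-0.0366, 2.1906, 0.5572)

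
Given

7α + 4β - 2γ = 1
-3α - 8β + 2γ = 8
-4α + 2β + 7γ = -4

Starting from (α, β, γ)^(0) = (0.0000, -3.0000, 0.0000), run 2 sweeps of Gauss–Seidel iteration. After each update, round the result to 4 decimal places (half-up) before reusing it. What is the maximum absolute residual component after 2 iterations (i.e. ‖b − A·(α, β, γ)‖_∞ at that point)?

Iteration 1:
  α = (1 - (4)·-3.0000 - (-2)·0.0000) / (7) = 1.8571
  β = (8 - (-3)·1.8571 - (2)·0.0000) / (-8) = -1.6964
  γ = (-4 - (-4)·1.8571 - (2)·-1.6964) / (7) = 0.9745
Iteration 2:
  α = (1 - (4)·-1.6964 - (-2)·0.9745) / (7) = 1.3907
  β = (8 - (-3)·1.3907 - (2)·0.9745) / (-8) = -1.2779
  γ = (-4 - (-4)·1.3907 - (2)·-1.2779) / (7) = 0.5884
Residual b − A·x = (-2.4465, 0.7721, -0.0002); ∞-norm = 2.4465

2.4465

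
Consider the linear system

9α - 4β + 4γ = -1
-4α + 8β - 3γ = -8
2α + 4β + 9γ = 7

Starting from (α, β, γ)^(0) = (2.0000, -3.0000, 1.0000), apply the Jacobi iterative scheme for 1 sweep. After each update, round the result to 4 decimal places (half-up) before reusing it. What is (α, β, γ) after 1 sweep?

Iteration 1:
  α = (-1 - (-4)·-3.0000 - (4)·1.0000) / (9) = -1.8889
  β = (-8 - (-4)·2.0000 - (-3)·1.0000) / (8) = 0.3750
  γ = (7 - (2)·2.0000 - (4)·-3.0000) / (9) = 1.6667

(-1.8889, 0.3750, 1.6667)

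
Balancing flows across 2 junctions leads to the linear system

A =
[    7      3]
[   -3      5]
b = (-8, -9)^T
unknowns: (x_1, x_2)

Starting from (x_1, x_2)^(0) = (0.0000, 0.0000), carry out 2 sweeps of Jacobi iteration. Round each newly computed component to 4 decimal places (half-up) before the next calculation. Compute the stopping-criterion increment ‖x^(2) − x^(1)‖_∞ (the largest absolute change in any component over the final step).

0.7715

Iteration 1:
  x_1 = (-8 - (3)·0.0000) / (7) = -1.1429
  x_2 = (-9 - (-3)·0.0000) / (5) = -1.8000
Iteration 2:
  x_1 = (-8 - (3)·-1.8000) / (7) = -0.3714
  x_2 = (-9 - (-3)·-1.1429) / (5) = -2.4857
Change: (0.7715, -0.6857) → max |·| = 0.7715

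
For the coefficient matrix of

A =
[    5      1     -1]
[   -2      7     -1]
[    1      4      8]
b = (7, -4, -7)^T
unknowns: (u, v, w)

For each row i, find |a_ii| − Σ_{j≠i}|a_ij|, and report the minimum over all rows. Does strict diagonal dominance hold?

row 1: |5| − (1+1) = 3
row 2: |7| − (2+1) = 4
row 3: |8| − (1+4) = 3
minimum over rows = 3 → strictly diagonally dominant (convergence guaranteed)

3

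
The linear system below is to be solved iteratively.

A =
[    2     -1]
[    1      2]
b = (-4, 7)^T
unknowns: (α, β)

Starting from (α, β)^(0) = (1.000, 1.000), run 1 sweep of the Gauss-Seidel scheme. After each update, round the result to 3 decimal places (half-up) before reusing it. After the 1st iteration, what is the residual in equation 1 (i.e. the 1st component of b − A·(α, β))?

3.250

Iteration 1:
  α = (-4 - (-1)·1.000) / (2) = -1.500
  β = (7 - (1)·-1.500) / (2) = 4.250
Residual b − A·x = (3.250, 0.000)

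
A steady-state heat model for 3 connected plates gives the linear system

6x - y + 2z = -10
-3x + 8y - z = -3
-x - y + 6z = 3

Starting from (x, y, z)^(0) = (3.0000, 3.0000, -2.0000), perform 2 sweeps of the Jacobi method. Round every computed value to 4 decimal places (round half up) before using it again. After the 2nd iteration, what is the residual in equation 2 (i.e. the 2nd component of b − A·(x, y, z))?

Iteration 1:
  x = (-10 - (-1)·3.0000 - (2)·-2.0000) / (6) = -0.5000
  y = (-3 - (-3)·3.0000 - (-1)·-2.0000) / (8) = 0.5000
  z = (3 - (-1)·3.0000 - (-1)·3.0000) / (6) = 1.5000
Iteration 2:
  x = (-10 - (-1)·0.5000 - (2)·1.5000) / (6) = -2.0833
  y = (-3 - (-3)·-0.5000 - (-1)·1.5000) / (8) = -0.3750
  z = (3 - (-1)·-0.5000 - (-1)·0.5000) / (6) = 0.5000
Residual b − A·x = (1.1248, -5.7499, -2.4583)

-5.7499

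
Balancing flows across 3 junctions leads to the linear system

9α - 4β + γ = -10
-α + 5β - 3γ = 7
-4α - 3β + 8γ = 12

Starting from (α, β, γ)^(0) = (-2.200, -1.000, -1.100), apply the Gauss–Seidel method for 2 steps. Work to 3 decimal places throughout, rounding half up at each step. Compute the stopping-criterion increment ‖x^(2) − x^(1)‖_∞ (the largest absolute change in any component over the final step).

Iteration 1:
  α = (-10 - (-4)·-1.000 - (1)·-1.100) / (9) = -1.433
  β = (7 - (-1)·-1.433 - (-3)·-1.100) / (5) = 0.453
  γ = (12 - (-4)·-1.433 - (-3)·0.453) / (8) = 0.953
Iteration 2:
  α = (-10 - (-4)·0.453 - (1)·0.953) / (9) = -1.016
  β = (7 - (-1)·-1.016 - (-3)·0.953) / (5) = 1.769
  γ = (12 - (-4)·-1.016 - (-3)·1.769) / (8) = 1.655
Change: (0.417, 1.316, 0.702) → max |·| = 1.316

1.316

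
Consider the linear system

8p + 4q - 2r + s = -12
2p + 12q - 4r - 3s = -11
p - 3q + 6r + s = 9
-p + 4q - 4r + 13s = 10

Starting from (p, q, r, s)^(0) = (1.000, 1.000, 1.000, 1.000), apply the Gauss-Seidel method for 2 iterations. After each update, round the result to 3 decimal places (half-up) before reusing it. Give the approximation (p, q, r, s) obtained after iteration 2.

Iteration 1:
  p = (-12 - (4)·1.000 - (-2)·1.000 - (1)·1.000) / (8) = -1.875
  q = (-11 - (2)·-1.875 - (-4)·1.000 - (-3)·1.000) / (12) = -0.021
  r = (9 - (1)·-1.875 - (-3)·-0.021 - (1)·1.000) / (6) = 1.635
  s = (10 - (-1)·-1.875 - (4)·-0.021 - (-4)·1.635) / (13) = 1.135
Iteration 2:
  p = (-12 - (4)·-0.021 - (-2)·1.635 - (1)·1.135) / (8) = -1.223
  q = (-11 - (2)·-1.223 - (-4)·1.635 - (-3)·1.135) / (12) = 0.116
  r = (9 - (1)·-1.223 - (-3)·0.116 - (1)·1.135) / (6) = 1.573
  s = (10 - (-1)·-1.223 - (4)·0.116 - (-4)·1.573) / (13) = 1.123

(-1.223, 0.116, 1.573, 1.123)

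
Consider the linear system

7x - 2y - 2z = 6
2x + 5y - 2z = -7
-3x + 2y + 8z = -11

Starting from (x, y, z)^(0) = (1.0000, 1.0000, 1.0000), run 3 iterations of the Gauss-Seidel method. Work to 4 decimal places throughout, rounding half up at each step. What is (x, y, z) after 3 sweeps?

Iteration 1:
  x = (6 - (-2)·1.0000 - (-2)·1.0000) / (7) = 1.4286
  y = (-7 - (2)·1.4286 - (-2)·1.0000) / (5) = -1.5714
  z = (-11 - (-3)·1.4286 - (2)·-1.5714) / (8) = -0.4464
Iteration 2:
  x = (6 - (-2)·-1.5714 - (-2)·-0.4464) / (7) = 0.2806
  y = (-7 - (2)·0.2806 - (-2)·-0.4464) / (5) = -1.6908
  z = (-11 - (-3)·0.2806 - (2)·-1.6908) / (8) = -0.8471
Iteration 3:
  x = (6 - (-2)·-1.6908 - (-2)·-0.8471) / (7) = 0.1320
  y = (-7 - (2)·0.1320 - (-2)·-0.8471) / (5) = -1.7916
  z = (-11 - (-3)·0.1320 - (2)·-1.7916) / (8) = -0.8776

(0.1320, -1.7916, -0.8776)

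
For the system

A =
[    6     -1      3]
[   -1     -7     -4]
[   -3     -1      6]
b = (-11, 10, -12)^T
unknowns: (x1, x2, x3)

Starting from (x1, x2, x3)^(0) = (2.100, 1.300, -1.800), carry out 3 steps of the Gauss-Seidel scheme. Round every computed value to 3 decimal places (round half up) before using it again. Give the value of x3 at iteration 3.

Iteration 1:
  x1 = (-11 - (-1)·1.300 - (3)·-1.800) / (6) = -0.717
  x2 = (10 - (-1)·-0.717 - (-4)·-1.800) / (-7) = -0.298
  x3 = (-12 - (-3)·-0.717 - (-1)·-0.298) / (6) = -2.408
Iteration 2:
  x1 = (-11 - (-1)·-0.298 - (3)·-2.408) / (6) = -0.679
  x2 = (10 - (-1)·-0.679 - (-4)·-2.408) / (-7) = 0.044
  x3 = (-12 - (-3)·-0.679 - (-1)·0.044) / (6) = -2.332
Iteration 3:
  x1 = (-11 - (-1)·0.044 - (3)·-2.332) / (6) = -0.660
  x2 = (10 - (-1)·-0.660 - (-4)·-2.332) / (-7) = -0.002
  x3 = (-12 - (-3)·-0.660 - (-1)·-0.002) / (6) = -2.330

-2.330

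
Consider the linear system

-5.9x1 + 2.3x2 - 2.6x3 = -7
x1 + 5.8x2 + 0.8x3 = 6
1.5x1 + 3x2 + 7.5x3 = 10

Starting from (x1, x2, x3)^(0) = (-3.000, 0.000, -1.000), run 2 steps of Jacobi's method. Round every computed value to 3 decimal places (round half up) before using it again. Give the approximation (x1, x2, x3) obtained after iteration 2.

Iteration 1:
  x1 = (-7 - (2.3)·0.000 - (-2.6)·-1.000) / (-5.9) = 1.627
  x2 = (6 - (1)·-3.000 - (0.8)·-1.000) / (5.8) = 1.690
  x3 = (10 - (1.5)·-3.000 - (3)·0.000) / (7.5) = 1.933
Iteration 2:
  x1 = (-7 - (2.3)·1.690 - (-2.6)·1.933) / (-5.9) = 0.993
  x2 = (6 - (1)·1.627 - (0.8)·1.933) / (5.8) = 0.487
  x3 = (10 - (1.5)·1.627 - (3)·1.690) / (7.5) = 0.332

(0.993, 0.487, 0.332)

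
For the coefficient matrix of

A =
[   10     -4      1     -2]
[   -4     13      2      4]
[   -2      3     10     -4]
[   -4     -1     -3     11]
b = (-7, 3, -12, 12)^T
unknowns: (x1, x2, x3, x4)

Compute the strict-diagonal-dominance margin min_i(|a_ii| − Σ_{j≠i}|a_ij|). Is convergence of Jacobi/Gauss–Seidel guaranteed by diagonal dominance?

1

row 1: |10| − (4+1+2) = 3
row 2: |13| − (4+2+4) = 3
row 3: |10| − (2+3+4) = 1
row 4: |11| − (4+1+3) = 3
minimum over rows = 1 → strictly diagonally dominant (convergence guaranteed)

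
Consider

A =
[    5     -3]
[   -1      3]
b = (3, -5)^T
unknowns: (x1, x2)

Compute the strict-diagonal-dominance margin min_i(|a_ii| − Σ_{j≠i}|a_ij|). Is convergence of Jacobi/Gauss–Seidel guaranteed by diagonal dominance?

row 1: |5| − (3) = 2
row 2: |3| − (1) = 2
minimum over rows = 2 → strictly diagonally dominant (convergence guaranteed)

2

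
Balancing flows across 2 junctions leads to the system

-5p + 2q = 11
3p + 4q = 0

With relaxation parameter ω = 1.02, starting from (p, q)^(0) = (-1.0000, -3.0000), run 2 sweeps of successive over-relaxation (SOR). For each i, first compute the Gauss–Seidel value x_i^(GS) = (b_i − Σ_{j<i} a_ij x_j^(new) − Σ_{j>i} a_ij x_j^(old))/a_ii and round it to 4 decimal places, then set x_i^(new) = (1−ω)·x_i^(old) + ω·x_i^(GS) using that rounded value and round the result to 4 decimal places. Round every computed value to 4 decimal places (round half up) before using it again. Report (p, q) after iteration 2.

(-1.0744, 0.7680)

Iteration 1:
  p: GS value = (11 - (2)·-3.0000) / (-5) = -3.4000;  p ← (1−ω)·-1.0000 + ω·-3.4000 = -3.4480
  q: GS value = (0 - (3)·-3.4480) / (4) = 2.5860;  q ← (1−ω)·-3.0000 + ω·2.5860 = 2.6977
Iteration 2:
  p: GS value = (11 - (2)·2.6977) / (-5) = -1.1209;  p ← (1−ω)·-3.4480 + ω·-1.1209 = -1.0744
  q: GS value = (0 - (3)·-1.0744) / (4) = 0.8058;  q ← (1−ω)·2.6977 + ω·0.8058 = 0.7680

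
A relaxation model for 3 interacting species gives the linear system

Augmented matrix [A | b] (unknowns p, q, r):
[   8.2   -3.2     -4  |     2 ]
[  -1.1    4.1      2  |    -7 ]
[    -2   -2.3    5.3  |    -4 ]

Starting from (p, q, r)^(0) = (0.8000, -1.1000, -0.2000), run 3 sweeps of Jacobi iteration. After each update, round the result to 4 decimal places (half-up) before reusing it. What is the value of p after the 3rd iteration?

-0.9905

Iteration 1:
  p = (2 - (-3.2)·-1.1000 - (-4)·-0.2000) / (8.2) = -0.2829
  q = (-7 - (-1.1)·0.8000 - (2)·-0.2000) / (4.1) = -1.3951
  r = (-4 - (-2)·0.8000 - (-2.3)·-1.1000) / (5.3) = -0.9302
Iteration 2:
  p = (2 - (-3.2)·-1.3951 - (-4)·-0.9302) / (8.2) = -0.7543
  q = (-7 - (-1.1)·-0.2829 - (2)·-0.9302) / (4.1) = -1.3295
  r = (-4 - (-2)·-0.2829 - (-2.3)·-1.3951) / (5.3) = -1.4669
Iteration 3:
  p = (2 - (-3.2)·-1.3295 - (-4)·-1.4669) / (8.2) = -0.9905
  q = (-7 - (-1.1)·-0.7543 - (2)·-1.4669) / (4.1) = -1.1941
  r = (-4 - (-2)·-0.7543 - (-2.3)·-1.3295) / (5.3) = -1.6163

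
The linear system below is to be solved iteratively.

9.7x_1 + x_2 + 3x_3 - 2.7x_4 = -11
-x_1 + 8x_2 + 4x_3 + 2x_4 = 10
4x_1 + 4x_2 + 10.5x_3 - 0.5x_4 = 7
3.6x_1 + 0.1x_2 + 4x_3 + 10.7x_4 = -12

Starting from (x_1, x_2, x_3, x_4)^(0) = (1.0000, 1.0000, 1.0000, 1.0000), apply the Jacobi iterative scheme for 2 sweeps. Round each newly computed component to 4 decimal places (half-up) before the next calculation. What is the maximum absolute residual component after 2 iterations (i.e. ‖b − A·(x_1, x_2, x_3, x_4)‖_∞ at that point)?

6.2308

Iteration 1:
  x_1 = (-11 - (1)·1.0000 - (3)·1.0000 - (-2.7)·1.0000) / (9.7) = -1.2680
  x_2 = (10 - (-1)·1.0000 - (4)·1.0000 - (2)·1.0000) / (8) = 0.6250
  x_3 = (7 - (4)·1.0000 - (4)·1.0000 - (-0.5)·1.0000) / (10.5) = -0.0476
  x_4 = (-12 - (3.6)·1.0000 - (0.1)·1.0000 - (4)·1.0000) / (10.7) = -1.8411
Iteration 2:
  x_1 = (-11 - (1)·0.6250 - (3)·-0.0476 - (-2.7)·-1.8411) / (9.7) = -1.6962
  x_2 = (10 - (-1)·-1.2680 - (4)·-0.0476 - (2)·-1.8411) / (8) = 1.5756
  x_3 = (7 - (4)·-1.2680 - (4)·0.6250 - (-0.5)·-1.8411) / (10.5) = 0.8239
  x_4 = (-12 - (3.6)·-1.2680 - (0.1)·0.6250 - (4)·-0.0476) / (10.7) = -0.6829
Residual b − A·x = (-0.4380, -6.2308, -1.5100, -2.0398); ∞-norm = 6.2308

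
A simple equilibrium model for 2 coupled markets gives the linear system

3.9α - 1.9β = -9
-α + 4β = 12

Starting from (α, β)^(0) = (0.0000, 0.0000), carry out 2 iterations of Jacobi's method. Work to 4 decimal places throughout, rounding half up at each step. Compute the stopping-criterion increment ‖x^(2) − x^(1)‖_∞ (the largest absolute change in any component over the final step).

1.4615

Iteration 1:
  α = (-9 - (-1.9)·0.0000) / (3.9) = -2.3077
  β = (12 - (-1)·0.0000) / (4) = 3.0000
Iteration 2:
  α = (-9 - (-1.9)·3.0000) / (3.9) = -0.8462
  β = (12 - (-1)·-2.3077) / (4) = 2.4231
Change: (1.4615, -0.5769) → max |·| = 1.4615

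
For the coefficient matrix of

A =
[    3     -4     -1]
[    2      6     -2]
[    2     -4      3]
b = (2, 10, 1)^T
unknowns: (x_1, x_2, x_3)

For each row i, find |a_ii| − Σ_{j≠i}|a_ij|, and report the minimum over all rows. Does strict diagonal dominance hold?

-3

row 1: |3| − (4+1) = -2
row 2: |6| − (2+2) = 2
row 3: |3| − (2+4) = -3
minimum over rows = -3 → not strictly diagonally dominant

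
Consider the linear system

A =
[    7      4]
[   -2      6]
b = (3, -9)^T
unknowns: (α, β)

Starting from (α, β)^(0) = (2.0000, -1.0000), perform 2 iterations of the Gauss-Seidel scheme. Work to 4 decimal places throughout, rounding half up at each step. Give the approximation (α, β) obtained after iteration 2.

(1.0953, -1.1349)

Iteration 1:
  α = (3 - (4)·-1.0000) / (7) = 1.0000
  β = (-9 - (-2)·1.0000) / (6) = -1.1667
Iteration 2:
  α = (3 - (4)·-1.1667) / (7) = 1.0953
  β = (-9 - (-2)·1.0953) / (6) = -1.1349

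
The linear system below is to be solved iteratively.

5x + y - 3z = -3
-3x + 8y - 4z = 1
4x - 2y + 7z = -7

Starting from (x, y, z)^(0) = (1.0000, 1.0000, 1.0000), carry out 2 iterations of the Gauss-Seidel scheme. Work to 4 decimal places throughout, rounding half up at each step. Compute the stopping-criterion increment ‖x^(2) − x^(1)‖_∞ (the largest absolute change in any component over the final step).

Iteration 1:
  x = (-3 - (1)·1.0000 - (-3)·1.0000) / (5) = -0.2000
  y = (1 - (-3)·-0.2000 - (-4)·1.0000) / (8) = 0.5500
  z = (-7 - (4)·-0.2000 - (-2)·0.5500) / (7) = -0.7286
Iteration 2:
  x = (-3 - (1)·0.5500 - (-3)·-0.7286) / (5) = -1.1472
  y = (1 - (-3)·-1.1472 - (-4)·-0.7286) / (8) = -0.6695
  z = (-7 - (4)·-1.1472 - (-2)·-0.6695) / (7) = -0.5357
Change: (-0.9472, -1.2195, 0.1929) → max |·| = 1.2195

1.2195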